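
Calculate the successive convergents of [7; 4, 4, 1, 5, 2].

7/1, 29/4, 123/17, 152/21, 883/122, 1918/265

Using the convergent recurrence p_i = a_i*p_{i-1} + p_{i-2}, q_i = a_i*q_{i-1} + q_{i-2} with p_{-2}=0, p_{-1}=1, q_{-2}=1, q_{-1}=0:
  i=0: a_0=7, p_0 = 7*1 + 0 = 7, q_0 = 7*0 + 1 = 1.
  i=1: a_1=4, p_1 = 4*7 + 1 = 29, q_1 = 4*1 + 0 = 4.
  i=2: a_2=4, p_2 = 4*29 + 7 = 123, q_2 = 4*4 + 1 = 17.
  i=3: a_3=1, p_3 = 1*123 + 29 = 152, q_3 = 1*17 + 4 = 21.
  i=4: a_4=5, p_4 = 5*152 + 123 = 883, q_4 = 5*21 + 17 = 122.
  i=5: a_5=2, p_5 = 2*883 + 152 = 1918, q_5 = 2*122 + 21 = 265.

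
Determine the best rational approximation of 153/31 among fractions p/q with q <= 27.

Expand x = 153/31 as a continued fraction with the Euclidean algorithm:
  153 = 4*31 + 29, so a_0 = 4.
  31 = 1*29 + 2, so a_1 = 1.
  29 = 14*2 + 1, so a_2 = 14.
  2 = 2*1 + 0, so a_3 = 2.
so x = [4; 1, 14, 2].
Convergents (p_i = a_i*p_{i-1} + p_{i-2}, q_i = a_i*q_{i-1} + q_{i-2} with p_{-2}=0, p_{-1}=1, q_{-2}=1, q_{-1}=0), until the denominator exceeds 27:
  i=0: a_0=4, p_0 = 4*1 + 0 = 4, q_0 = 4*0 + 1 = 1.
  i=1: a_1=1, p_1 = 1*4 + 1 = 5, q_1 = 1*1 + 0 = 1.
  i=2: a_2=14, p_2 = 14*5 + 4 = 74, q_2 = 14*1 + 1 = 15.
  i=3: a_3=2, p_3 = 2*74 + 5 = 153, q_3 = 2*15 + 1 = 31.
q_3 = 31 > 27, so the last convergent with denominator <= 27 is p_2/q_2 = 74/15.
The closest fraction with denominator <= 27 is either p_2/q_2 or the intermediate fraction (k*p_2 + p_1)/(k*q_2 + q_1) with the largest k >= 1 whose denominator stays <= 27; these approach x as k grows, and every other convergent or intermediate fraction in range is farther away.
Largest k: floor((27 - q_1)/q_2) = floor((27 - 1)/15) = 1.
That gives (1*74 + 5)/(1*15 + 1) = 79/16.
Compare the errors: |x - 74/15| = |153*15 - 74*31|/(31*15) = 1/465, and |x - 79/16| = |153*16 - 79*31|/(31*16) = 1/496.
Cross-multiplying, 1*465 = 465 < 496 = 1*496, so 1/496 is smaller: the intermediate fraction 79/16 is closer to x than 74/15.

79/16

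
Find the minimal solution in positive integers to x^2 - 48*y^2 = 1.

First expand sqrt(48) as a continued fraction. With x_i = (sqrt(48) + m_i)/d_i and (m_0, d_0) = (0, 1): a_0 = floor(sqrt(48)) = 6, since 6^2 = 36 <= 48 < 49 = 7^2.
Iterate m_{i+1} = d_i*a_i - m_i, d_{i+1} = (48 - m_{i+1}^2)/d_i, a_{i+1} = floor((a_0 + m_{i+1})/d_{i+1}):
  m_1 = 1*6 - 0 = 6, d_1 = (48 - 6^2)/1 = 12/1 = 12, a_1 = floor((6 + 6)/12) = 1.
  m_2 = 12*1 - 6 = 6, d_2 = (48 - 6^2)/12 = 12/12 = 1, a_2 = floor((6 + 6)/1) = 12.
  m_3 = 1*12 - 6 = 6, d_3 = (48 - 6^2)/1 = 12/1 = 12: (m_3, d_3) = (m_1, d_1) = (6, 12), so from here the quotients repeat a_1, a_2; the period length is 2.
So sqrt(48) = [6; (1, 12)] with period length k = 2.
k is even, so the fundamental solution of x^2 - 48y^2 = 1 is (p_{k-1}, q_{k-1}) = (p_1, q_1); compute convergents through index 1.
Convergents (p_i = a_i*p_{i-1} + p_{i-2}, q_i = a_i*q_{i-1} + q_{i-2} with p_{-2}=0, p_{-1}=1, q_{-2}=1, q_{-1}=0):
  i=0: a_0=6, p_0 = 6*1 + 0 = 6, q_0 = 6*0 + 1 = 1.
  i=1: a_1=1, p_1 = 1*6 + 1 = 7, q_1 = 1*1 + 0 = 1.
Check: 7^2 - 48*1^2 = 49 - 48 = 1, so (x, y) = (7, 1) solves the equation, and by the theorem it is the least positive solution.

(x, y) = (7, 1)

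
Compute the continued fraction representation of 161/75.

Run the Euclidean algorithm on 161 and 75; the successive quotients are the partial quotients a_0, a_1, ... (each step inverts the fractional part left over by the previous one):
  161 = 2*75 + 11, so a_0 = 2.
  75 = 6*11 + 9, so a_1 = 6.
  11 = 1*9 + 2, so a_2 = 1.
  9 = 4*2 + 1, so a_3 = 4.
  2 = 2*1 + 0, so a_4 = 2.
The remainder reaches 0 after 5 divisions, so the expansion has 5 partial quotients, read off in order.

[2; 6, 1, 4, 2]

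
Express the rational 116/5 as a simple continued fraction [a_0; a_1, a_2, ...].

Run the Euclidean algorithm on 116 and 5; the successive quotients are the partial quotients a_0, a_1, ... (each step inverts the fractional part left over by the previous one):
  116 = 23*5 + 1, so a_0 = 23.
  5 = 5*1 + 0, so a_1 = 5.
The remainder reaches 0 after 2 divisions, so the expansion has 2 partial quotients, read off in order.

[23; 5]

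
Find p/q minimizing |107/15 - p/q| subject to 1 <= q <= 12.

Expand x = 107/15 as a continued fraction with the Euclidean algorithm:
  107 = 7*15 + 2, so a_0 = 7.
  15 = 7*2 + 1, so a_1 = 7.
  2 = 2*1 + 0, so a_2 = 2.
so x = [7; 7, 2].
Convergents (p_i = a_i*p_{i-1} + p_{i-2}, q_i = a_i*q_{i-1} + q_{i-2} with p_{-2}=0, p_{-1}=1, q_{-2}=1, q_{-1}=0), until the denominator exceeds 12:
  i=0: a_0=7, p_0 = 7*1 + 0 = 7, q_0 = 7*0 + 1 = 1.
  i=1: a_1=7, p_1 = 7*7 + 1 = 50, q_1 = 7*1 + 0 = 7.
  i=2: a_2=2, p_2 = 2*50 + 7 = 107, q_2 = 2*7 + 1 = 15.
q_2 = 15 > 12, so the last convergent with denominator <= 12 is p_1/q_1 = 50/7.
The closest fraction with denominator <= 12 is either p_1/q_1 or the intermediate fraction (k*p_1 + p_0)/(k*q_1 + q_0) with the largest k >= 1 whose denominator stays <= 12; these approach x as k grows, and every other convergent or intermediate fraction in range is farther away.
Largest k: floor((12 - q_0)/q_1) = floor((12 - 1)/7) = 1.
That gives (1*50 + 7)/(1*7 + 1) = 57/8.
Compare the errors: |x - 50/7| = |107*7 - 50*15|/(15*7) = 1/105, and |x - 57/8| = |107*8 - 57*15|/(15*8) = 1/120.
Cross-multiplying, 1*105 = 105 < 120 = 1*120, so 1/120 is smaller: the intermediate fraction 57/8 is closer to x than 50/7.

57/8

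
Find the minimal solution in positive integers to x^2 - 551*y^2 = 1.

(x, y) = (8380, 357)

First expand sqrt(551) as a continued fraction. With x_i = (sqrt(551) + m_i)/d_i and (m_0, d_0) = (0, 1): a_0 = floor(sqrt(551)) = 23, since 23^2 = 529 <= 551 < 576 = 24^2.
Iterate m_{i+1} = d_i*a_i - m_i, d_{i+1} = (551 - m_{i+1}^2)/d_i, a_{i+1} = floor((a_0 + m_{i+1})/d_{i+1}):
  m_1 = 1*23 - 0 = 23, d_1 = (551 - 23^2)/1 = 22/1 = 22, a_1 = floor((23 + 23)/22) = 2.
  m_2 = 22*2 - 23 = 21, d_2 = (551 - 21^2)/22 = 110/22 = 5, a_2 = floor((23 + 21)/5) = 8.
  m_3 = 5*8 - 21 = 19, d_3 = (551 - 19^2)/5 = 190/5 = 38, a_3 = floor((23 + 19)/38) = 1.
  m_4 = 38*1 - 19 = 19, d_4 = (551 - 19^2)/38 = 190/38 = 5, a_4 = floor((23 + 19)/5) = 8.
  m_5 = 5*8 - 19 = 21, d_5 = (551 - 21^2)/5 = 110/5 = 22, a_5 = floor((23 + 21)/22) = 2.
  m_6 = 22*2 - 21 = 23, d_6 = (551 - 23^2)/22 = 22/22 = 1, a_6 = floor((23 + 23)/1) = 46.
  m_7 = 1*46 - 23 = 23, d_7 = (551 - 23^2)/1 = 22/1 = 22: (m_7, d_7) = (m_1, d_1) = (23, 22), so from here the quotients repeat a_1, ..., a_6; the period length is 6.
So sqrt(551) = [23; (2, 8, 1, 8, 2, 46)] with period length k = 6.
k is even, so the fundamental solution of x^2 - 551y^2 = 1 is (p_{k-1}, q_{k-1}) = (p_5, q_5); compute convergents through index 5.
Convergents (p_i = a_i*p_{i-1} + p_{i-2}, q_i = a_i*q_{i-1} + q_{i-2} with p_{-2}=0, p_{-1}=1, q_{-2}=1, q_{-1}=0):
  i=0: a_0=23, p_0 = 23*1 + 0 = 23, q_0 = 23*0 + 1 = 1.
  i=1: a_1=2, p_1 = 2*23 + 1 = 47, q_1 = 2*1 + 0 = 2.
  i=2: a_2=8, p_2 = 8*47 + 23 = 399, q_2 = 8*2 + 1 = 17.
  i=3: a_3=1, p_3 = 1*399 + 47 = 446, q_3 = 1*17 + 2 = 19.
  i=4: a_4=8, p_4 = 8*446 + 399 = 3967, q_4 = 8*19 + 17 = 169.
  i=5: a_5=2, p_5 = 2*3967 + 446 = 8380, q_5 = 2*169 + 19 = 357.
Check: 8380^2 - 551*357^2 = 70224400 - 70224399 = 1, so (x, y) = (8380, 357) solves the equation, and by the theorem it is the least positive solution.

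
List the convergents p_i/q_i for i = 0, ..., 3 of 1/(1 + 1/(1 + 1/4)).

0/1, 1/1, 1/2, 5/9

Using the convergent recurrence p_i = a_i*p_{i-1} + p_{i-2}, q_i = a_i*q_{i-1} + q_{i-2} with p_{-2}=0, p_{-1}=1, q_{-2}=1, q_{-1}=0:
  i=0: a_0=0, p_0 = 0*1 + 0 = 0, q_0 = 0*0 + 1 = 1.
  i=1: a_1=1, p_1 = 1*0 + 1 = 1, q_1 = 1*1 + 0 = 1.
  i=2: a_2=1, p_2 = 1*1 + 0 = 1, q_2 = 1*1 + 1 = 2.
  i=3: a_3=4, p_3 = 4*1 + 1 = 5, q_3 = 4*2 + 1 = 9.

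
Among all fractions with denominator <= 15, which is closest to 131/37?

46/13

Expand x = 131/37 as a continued fraction with the Euclidean algorithm:
  131 = 3*37 + 20, so a_0 = 3.
  37 = 1*20 + 17, so a_1 = 1.
  20 = 1*17 + 3, so a_2 = 1.
  17 = 5*3 + 2, so a_3 = 5.
  3 = 1*2 + 1, so a_4 = 1.
  2 = 2*1 + 0, so a_5 = 2.
so x = [3; 1, 1, 5, 1, 2].
Convergents (p_i = a_i*p_{i-1} + p_{i-2}, q_i = a_i*q_{i-1} + q_{i-2} with p_{-2}=0, p_{-1}=1, q_{-2}=1, q_{-1}=0), until the denominator exceeds 15:
  i=0: a_0=3, p_0 = 3*1 + 0 = 3, q_0 = 3*0 + 1 = 1.
  i=1: a_1=1, p_1 = 1*3 + 1 = 4, q_1 = 1*1 + 0 = 1.
  i=2: a_2=1, p_2 = 1*4 + 3 = 7, q_2 = 1*1 + 1 = 2.
  i=3: a_3=5, p_3 = 5*7 + 4 = 39, q_3 = 5*2 + 1 = 11.
  i=4: a_4=1, p_4 = 1*39 + 7 = 46, q_4 = 1*11 + 2 = 13.
  i=5: a_5=2, p_5 = 2*46 + 39 = 131, q_5 = 2*13 + 11 = 37.
q_5 = 37 > 15, so the last convergent with denominator <= 15 is p_4/q_4 = 46/13.
The closest fraction with denominator <= 15 is either p_4/q_4 or the intermediate fraction (k*p_4 + p_3)/(k*q_4 + q_3) with the largest k >= 1 whose denominator stays <= 15; these approach x as k grows, and every other convergent or intermediate fraction in range is farther away.
Largest k: floor((15 - q_3)/q_4) = floor((15 - 11)/13) = 0.
Since k = 0, no intermediate fraction beyond p_4/q_4 has denominator <= 15, so the convergent 46/13 is the closest (its error is |131*13 - 46*37|/(37*13) = 1/481).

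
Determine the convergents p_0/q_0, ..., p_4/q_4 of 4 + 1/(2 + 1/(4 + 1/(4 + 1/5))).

4/1, 9/2, 40/9, 169/38, 885/199

Using the convergent recurrence p_i = a_i*p_{i-1} + p_{i-2}, q_i = a_i*q_{i-1} + q_{i-2} with p_{-2}=0, p_{-1}=1, q_{-2}=1, q_{-1}=0:
  i=0: a_0=4, p_0 = 4*1 + 0 = 4, q_0 = 4*0 + 1 = 1.
  i=1: a_1=2, p_1 = 2*4 + 1 = 9, q_1 = 2*1 + 0 = 2.
  i=2: a_2=4, p_2 = 4*9 + 4 = 40, q_2 = 4*2 + 1 = 9.
  i=3: a_3=4, p_3 = 4*40 + 9 = 169, q_3 = 4*9 + 2 = 38.
  i=4: a_4=5, p_4 = 5*169 + 40 = 885, q_4 = 5*38 + 9 = 199.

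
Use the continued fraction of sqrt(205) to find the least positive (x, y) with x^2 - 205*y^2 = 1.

(x, y) = (39689, 2772)

First expand sqrt(205) as a continued fraction. With x_i = (sqrt(205) + m_i)/d_i and (m_0, d_0) = (0, 1): a_0 = floor(sqrt(205)) = 14, since 14^2 = 196 <= 205 < 225 = 15^2.
Iterate m_{i+1} = d_i*a_i - m_i, d_{i+1} = (205 - m_{i+1}^2)/d_i, a_{i+1} = floor((a_0 + m_{i+1})/d_{i+1}):
  m_1 = 1*14 - 0 = 14, d_1 = (205 - 14^2)/1 = 9/1 = 9, a_1 = floor((14 + 14)/9) = 3.
  m_2 = 9*3 - 14 = 13, d_2 = (205 - 13^2)/9 = 36/9 = 4, a_2 = floor((14 + 13)/4) = 6.
  m_3 = 4*6 - 13 = 11, d_3 = (205 - 11^2)/4 = 84/4 = 21, a_3 = floor((14 + 11)/21) = 1.
  m_4 = 21*1 - 11 = 10, d_4 = (205 - 10^2)/21 = 105/21 = 5, a_4 = floor((14 + 10)/5) = 4.
  m_5 = 5*4 - 10 = 10, d_5 = (205 - 10^2)/5 = 105/5 = 21, a_5 = floor((14 + 10)/21) = 1.
  m_6 = 21*1 - 10 = 11, d_6 = (205 - 11^2)/21 = 84/21 = 4, a_6 = floor((14 + 11)/4) = 6.
  m_7 = 4*6 - 11 = 13, d_7 = (205 - 13^2)/4 = 36/4 = 9, a_7 = floor((14 + 13)/9) = 3.
  m_8 = 9*3 - 13 = 14, d_8 = (205 - 14^2)/9 = 9/9 = 1, a_8 = floor((14 + 14)/1) = 28.
  m_9 = 1*28 - 14 = 14, d_9 = (205 - 14^2)/1 = 9/1 = 9: (m_9, d_9) = (m_1, d_1) = (14, 9), so from here the quotients repeat a_1, ..., a_8; the period length is 8.
So sqrt(205) = [14; (3, 6, 1, 4, 1, 6, 3, 28)] with period length k = 8.
k is even, so the fundamental solution of x^2 - 205y^2 = 1 is (p_{k-1}, q_{k-1}) = (p_7, q_7); compute convergents through index 7.
Convergents (p_i = a_i*p_{i-1} + p_{i-2}, q_i = a_i*q_{i-1} + q_{i-2} with p_{-2}=0, p_{-1}=1, q_{-2}=1, q_{-1}=0):
  i=0: a_0=14, p_0 = 14*1 + 0 = 14, q_0 = 14*0 + 1 = 1.
  i=1: a_1=3, p_1 = 3*14 + 1 = 43, q_1 = 3*1 + 0 = 3.
  i=2: a_2=6, p_2 = 6*43 + 14 = 272, q_2 = 6*3 + 1 = 19.
  i=3: a_3=1, p_3 = 1*272 + 43 = 315, q_3 = 1*19 + 3 = 22.
  i=4: a_4=4, p_4 = 4*315 + 272 = 1532, q_4 = 4*22 + 19 = 107.
  i=5: a_5=1, p_5 = 1*1532 + 315 = 1847, q_5 = 1*107 + 22 = 129.
  i=6: a_6=6, p_6 = 6*1847 + 1532 = 12614, q_6 = 6*129 + 107 = 881.
  i=7: a_7=3, p_7 = 3*12614 + 1847 = 39689, q_7 = 3*881 + 129 = 2772.
Check: 39689^2 - 205*2772^2 = 1575216721 - 1575216720 = 1, so (x, y) = (39689, 2772) solves the equation, and by the theorem it is the least positive solution.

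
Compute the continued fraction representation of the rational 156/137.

Run the Euclidean algorithm on 156 and 137; the successive quotients are the partial quotients a_0, a_1, ... (each step inverts the fractional part left over by the previous one):
  156 = 1*137 + 19, so a_0 = 1.
  137 = 7*19 + 4, so a_1 = 7.
  19 = 4*4 + 3, so a_2 = 4.
  4 = 1*3 + 1, so a_3 = 1.
  3 = 3*1 + 0, so a_4 = 3.
The remainder reaches 0 after 5 divisions, so the expansion has 5 partial quotients, read off in order.

[1; 7, 4, 1, 3]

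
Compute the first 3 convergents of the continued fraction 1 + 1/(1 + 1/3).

1/1, 2/1, 7/4

Using the convergent recurrence p_i = a_i*p_{i-1} + p_{i-2}, q_i = a_i*q_{i-1} + q_{i-2} with p_{-2}=0, p_{-1}=1, q_{-2}=1, q_{-1}=0:
  i=0: a_0=1, p_0 = 1*1 + 0 = 1, q_0 = 1*0 + 1 = 1.
  i=1: a_1=1, p_1 = 1*1 + 1 = 2, q_1 = 1*1 + 0 = 1.
  i=2: a_2=3, p_2 = 3*2 + 1 = 7, q_2 = 3*1 + 1 = 4.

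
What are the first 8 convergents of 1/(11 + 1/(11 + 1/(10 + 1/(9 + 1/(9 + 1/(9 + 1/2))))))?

0/1, 1/11, 11/122, 111/1231, 1010/11201, 9201/102040, 83819/929561, 176839/1961162

Using the convergent recurrence p_i = a_i*p_{i-1} + p_{i-2}, q_i = a_i*q_{i-1} + q_{i-2} with p_{-2}=0, p_{-1}=1, q_{-2}=1, q_{-1}=0:
  i=0: a_0=0, p_0 = 0*1 + 0 = 0, q_0 = 0*0 + 1 = 1.
  i=1: a_1=11, p_1 = 11*0 + 1 = 1, q_1 = 11*1 + 0 = 11.
  i=2: a_2=11, p_2 = 11*1 + 0 = 11, q_2 = 11*11 + 1 = 122.
  i=3: a_3=10, p_3 = 10*11 + 1 = 111, q_3 = 10*122 + 11 = 1231.
  i=4: a_4=9, p_4 = 9*111 + 11 = 1010, q_4 = 9*1231 + 122 = 11201.
  i=5: a_5=9, p_5 = 9*1010 + 111 = 9201, q_5 = 9*11201 + 1231 = 102040.
  i=6: a_6=9, p_6 = 9*9201 + 1010 = 83819, q_6 = 9*102040 + 11201 = 929561.
  i=7: a_7=2, p_7 = 2*83819 + 9201 = 176839, q_7 = 2*929561 + 102040 = 1961162.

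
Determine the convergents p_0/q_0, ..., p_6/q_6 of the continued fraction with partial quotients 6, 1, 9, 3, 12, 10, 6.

Using the convergent recurrence p_i = a_i*p_{i-1} + p_{i-2}, q_i = a_i*q_{i-1} + q_{i-2} with p_{-2}=0, p_{-1}=1, q_{-2}=1, q_{-1}=0:
  i=0: a_0=6, p_0 = 6*1 + 0 = 6, q_0 = 6*0 + 1 = 1.
  i=1: a_1=1, p_1 = 1*6 + 1 = 7, q_1 = 1*1 + 0 = 1.
  i=2: a_2=9, p_2 = 9*7 + 6 = 69, q_2 = 9*1 + 1 = 10.
  i=3: a_3=3, p_3 = 3*69 + 7 = 214, q_3 = 3*10 + 1 = 31.
  i=4: a_4=12, p_4 = 12*214 + 69 = 2637, q_4 = 12*31 + 10 = 382.
  i=5: a_5=10, p_5 = 10*2637 + 214 = 26584, q_5 = 10*382 + 31 = 3851.
  i=6: a_6=6, p_6 = 6*26584 + 2637 = 162141, q_6 = 6*3851 + 382 = 23488.

6/1, 7/1, 69/10, 214/31, 2637/382, 26584/3851, 162141/23488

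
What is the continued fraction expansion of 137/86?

Run the Euclidean algorithm on 137 and 86; the successive quotients are the partial quotients a_0, a_1, ... (each step inverts the fractional part left over by the previous one):
  137 = 1*86 + 51, so a_0 = 1.
  86 = 1*51 + 35, so a_1 = 1.
  51 = 1*35 + 16, so a_2 = 1.
  35 = 2*16 + 3, so a_3 = 2.
  16 = 5*3 + 1, so a_4 = 5.
  3 = 3*1 + 0, so a_5 = 3.
The remainder reaches 0 after 6 divisions, so the expansion has 6 partial quotients, read off in order.

[1; 1, 1, 2, 5, 3]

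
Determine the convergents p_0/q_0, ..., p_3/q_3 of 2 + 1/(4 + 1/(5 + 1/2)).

Using the convergent recurrence p_i = a_i*p_{i-1} + p_{i-2}, q_i = a_i*q_{i-1} + q_{i-2} with p_{-2}=0, p_{-1}=1, q_{-2}=1, q_{-1}=0:
  i=0: a_0=2, p_0 = 2*1 + 0 = 2, q_0 = 2*0 + 1 = 1.
  i=1: a_1=4, p_1 = 4*2 + 1 = 9, q_1 = 4*1 + 0 = 4.
  i=2: a_2=5, p_2 = 5*9 + 2 = 47, q_2 = 5*4 + 1 = 21.
  i=3: a_3=2, p_3 = 2*47 + 9 = 103, q_3 = 2*21 + 4 = 46.

2/1, 9/4, 47/21, 103/46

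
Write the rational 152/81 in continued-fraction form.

[1; 1, 7, 10]

Run the Euclidean algorithm on 152 and 81; the successive quotients are the partial quotients a_0, a_1, ... (each step inverts the fractional part left over by the previous one):
  152 = 1*81 + 71, so a_0 = 1.
  81 = 1*71 + 10, so a_1 = 1.
  71 = 7*10 + 1, so a_2 = 7.
  10 = 10*1 + 0, so a_3 = 10.
The remainder reaches 0 after 4 divisions, so the expansion has 4 partial quotients, read off in order.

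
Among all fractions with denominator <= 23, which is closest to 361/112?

Expand x = 361/112 as a continued fraction with the Euclidean algorithm:
  361 = 3*112 + 25, so a_0 = 3.
  112 = 4*25 + 12, so a_1 = 4.
  25 = 2*12 + 1, so a_2 = 2.
  12 = 12*1 + 0, so a_3 = 12.
so x = [3; 4, 2, 12].
Convergents (p_i = a_i*p_{i-1} + p_{i-2}, q_i = a_i*q_{i-1} + q_{i-2} with p_{-2}=0, p_{-1}=1, q_{-2}=1, q_{-1}=0), until the denominator exceeds 23:
  i=0: a_0=3, p_0 = 3*1 + 0 = 3, q_0 = 3*0 + 1 = 1.
  i=1: a_1=4, p_1 = 4*3 + 1 = 13, q_1 = 4*1 + 0 = 4.
  i=2: a_2=2, p_2 = 2*13 + 3 = 29, q_2 = 2*4 + 1 = 9.
  i=3: a_3=12, p_3 = 12*29 + 13 = 361, q_3 = 12*9 + 4 = 112.
q_3 = 112 > 23, so the last convergent with denominator <= 23 is p_2/q_2 = 29/9.
The closest fraction with denominator <= 23 is either p_2/q_2 or the intermediate fraction (k*p_2 + p_1)/(k*q_2 + q_1) with the largest k >= 1 whose denominator stays <= 23; these approach x as k grows, and every other convergent or intermediate fraction in range is farther away.
Largest k: floor((23 - q_1)/q_2) = floor((23 - 4)/9) = 2.
That gives (2*29 + 13)/(2*9 + 4) = 71/22.
Compare the errors: |x - 29/9| = |361*9 - 29*112|/(112*9) = 1/1008, and |x - 71/22| = |361*22 - 71*112|/(112*22) = 10/2464.
Cross-multiplying, 1*2464 = 2464 < 10080 = 10*1008, so 1/1008 is smaller: the convergent 29/9 is closer to x than 71/22.

29/9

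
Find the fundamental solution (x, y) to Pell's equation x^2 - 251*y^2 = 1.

(x, y) = (3674890, 231957)

First expand sqrt(251) as a continued fraction. With x_i = (sqrt(251) + m_i)/d_i and (m_0, d_0) = (0, 1): a_0 = floor(sqrt(251)) = 15, since 15^2 = 225 <= 251 < 256 = 16^2.
Iterate m_{i+1} = d_i*a_i - m_i, d_{i+1} = (251 - m_{i+1}^2)/d_i, a_{i+1} = floor((a_0 + m_{i+1})/d_{i+1}):
  m_1 = 1*15 - 0 = 15, d_1 = (251 - 15^2)/1 = 26/1 = 26, a_1 = floor((15 + 15)/26) = 1.
  m_2 = 26*1 - 15 = 11, d_2 = (251 - 11^2)/26 = 130/26 = 5, a_2 = floor((15 + 11)/5) = 5.
  m_3 = 5*5 - 11 = 14, d_3 = (251 - 14^2)/5 = 55/5 = 11, a_3 = floor((15 + 14)/11) = 2.
  m_4 = 11*2 - 14 = 8, d_4 = (251 - 8^2)/11 = 187/11 = 17, a_4 = floor((15 + 8)/17) = 1.
  m_5 = 17*1 - 8 = 9, d_5 = (251 - 9^2)/17 = 170/17 = 10, a_5 = floor((15 + 9)/10) = 2.
  m_6 = 10*2 - 9 = 11, d_6 = (251 - 11^2)/10 = 130/10 = 13, a_6 = floor((15 + 11)/13) = 2.
  m_7 = 13*2 - 11 = 15, d_7 = (251 - 15^2)/13 = 26/13 = 2, a_7 = floor((15 + 15)/2) = 15.
  m_8 = 2*15 - 15 = 15, d_8 = (251 - 15^2)/2 = 26/2 = 13, a_8 = floor((15 + 15)/13) = 2.
  m_9 = 13*2 - 15 = 11, d_9 = (251 - 11^2)/13 = 130/13 = 10, a_9 = floor((15 + 11)/10) = 2.
  m_10 = 10*2 - 11 = 9, d_10 = (251 - 9^2)/10 = 170/10 = 17, a_10 = floor((15 + 9)/17) = 1.
  m_11 = 17*1 - 9 = 8, d_11 = (251 - 8^2)/17 = 187/17 = 11, a_11 = floor((15 + 8)/11) = 2.
  m_12 = 11*2 - 8 = 14, d_12 = (251 - 14^2)/11 = 55/11 = 5, a_12 = floor((15 + 14)/5) = 5.
  m_13 = 5*5 - 14 = 11, d_13 = (251 - 11^2)/5 = 130/5 = 26, a_13 = floor((15 + 11)/26) = 1.
  m_14 = 26*1 - 11 = 15, d_14 = (251 - 15^2)/26 = 26/26 = 1, a_14 = floor((15 + 15)/1) = 30.
  m_15 = 1*30 - 15 = 15, d_15 = (251 - 15^2)/1 = 26/1 = 26: (m_15, d_15) = (m_1, d_1) = (15, 26), so from here the quotients repeat a_1, ..., a_14; the period length is 14.
So sqrt(251) = [15; (1, 5, 2, 1, 2, 2, 15, 2, 2, 1, 2, 5, 1, 30)] with period length k = 14.
k is even, so the fundamental solution of x^2 - 251y^2 = 1 is (p_{k-1}, q_{k-1}) = (p_13, q_13); compute convergents through index 13.
Convergents (p_i = a_i*p_{i-1} + p_{i-2}, q_i = a_i*q_{i-1} + q_{i-2} with p_{-2}=0, p_{-1}=1, q_{-2}=1, q_{-1}=0):
  i=0: a_0=15, p_0 = 15*1 + 0 = 15, q_0 = 15*0 + 1 = 1.
  i=1: a_1=1, p_1 = 1*15 + 1 = 16, q_1 = 1*1 + 0 = 1.
  i=2: a_2=5, p_2 = 5*16 + 15 = 95, q_2 = 5*1 + 1 = 6.
  i=3: a_3=2, p_3 = 2*95 + 16 = 206, q_3 = 2*6 + 1 = 13.
  i=4: a_4=1, p_4 = 1*206 + 95 = 301, q_4 = 1*13 + 6 = 19.
  i=5: a_5=2, p_5 = 2*301 + 206 = 808, q_5 = 2*19 + 13 = 51.
  i=6: a_6=2, p_6 = 2*808 + 301 = 1917, q_6 = 2*51 + 19 = 121.
  i=7: a_7=15, p_7 = 15*1917 + 808 = 29563, q_7 = 15*121 + 51 = 1866.
  i=8: a_8=2, p_8 = 2*29563 + 1917 = 61043, q_8 = 2*1866 + 121 = 3853.
  i=9: a_9=2, p_9 = 2*61043 + 29563 = 151649, q_9 = 2*3853 + 1866 = 9572.
  i=10: a_10=1, p_10 = 1*151649 + 61043 = 212692, q_10 = 1*9572 + 3853 = 13425.
  i=11: a_11=2, p_11 = 2*212692 + 151649 = 577033, q_11 = 2*13425 + 9572 = 36422.
  i=12: a_12=5, p_12 = 5*577033 + 212692 = 3097857, q_12 = 5*36422 + 13425 = 195535.
  i=13: a_13=1, p_13 = 1*3097857 + 577033 = 3674890, q_13 = 1*195535 + 36422 = 231957.
Check: 3674890^2 - 251*231957^2 = 13504816512100 - 13504816512099 = 1, so (x, y) = (3674890, 231957) solves the equation, and by the theorem it is the least positive solution.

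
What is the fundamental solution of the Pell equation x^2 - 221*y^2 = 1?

First expand sqrt(221) as a continued fraction. With x_i = (sqrt(221) + m_i)/d_i and (m_0, d_0) = (0, 1): a_0 = floor(sqrt(221)) = 14, since 14^2 = 196 <= 221 < 225 = 15^2.
Iterate m_{i+1} = d_i*a_i - m_i, d_{i+1} = (221 - m_{i+1}^2)/d_i, a_{i+1} = floor((a_0 + m_{i+1})/d_{i+1}):
  m_1 = 1*14 - 0 = 14, d_1 = (221 - 14^2)/1 = 25/1 = 25, a_1 = floor((14 + 14)/25) = 1.
  m_2 = 25*1 - 14 = 11, d_2 = (221 - 11^2)/25 = 100/25 = 4, a_2 = floor((14 + 11)/4) = 6.
  m_3 = 4*6 - 11 = 13, d_3 = (221 - 13^2)/4 = 52/4 = 13, a_3 = floor((14 + 13)/13) = 2.
  m_4 = 13*2 - 13 = 13, d_4 = (221 - 13^2)/13 = 52/13 = 4, a_4 = floor((14 + 13)/4) = 6.
  m_5 = 4*6 - 13 = 11, d_5 = (221 - 11^2)/4 = 100/4 = 25, a_5 = floor((14 + 11)/25) = 1.
  m_6 = 25*1 - 11 = 14, d_6 = (221 - 14^2)/25 = 25/25 = 1, a_6 = floor((14 + 14)/1) = 28.
  m_7 = 1*28 - 14 = 14, d_7 = (221 - 14^2)/1 = 25/1 = 25: (m_7, d_7) = (m_1, d_1) = (14, 25), so from here the quotients repeat a_1, ..., a_6; the period length is 6.
So sqrt(221) = [14; (1, 6, 2, 6, 1, 28)] with period length k = 6.
k is even, so the fundamental solution of x^2 - 221y^2 = 1 is (p_{k-1}, q_{k-1}) = (p_5, q_5); compute convergents through index 5.
Convergents (p_i = a_i*p_{i-1} + p_{i-2}, q_i = a_i*q_{i-1} + q_{i-2} with p_{-2}=0, p_{-1}=1, q_{-2}=1, q_{-1}=0):
  i=0: a_0=14, p_0 = 14*1 + 0 = 14, q_0 = 14*0 + 1 = 1.
  i=1: a_1=1, p_1 = 1*14 + 1 = 15, q_1 = 1*1 + 0 = 1.
  i=2: a_2=6, p_2 = 6*15 + 14 = 104, q_2 = 6*1 + 1 = 7.
  i=3: a_3=2, p_3 = 2*104 + 15 = 223, q_3 = 2*7 + 1 = 15.
  i=4: a_4=6, p_4 = 6*223 + 104 = 1442, q_4 = 6*15 + 7 = 97.
  i=5: a_5=1, p_5 = 1*1442 + 223 = 1665, q_5 = 1*97 + 15 = 112.
Check: 1665^2 - 221*112^2 = 2772225 - 2772224 = 1, so (x, y) = (1665, 112) solves the equation, and by the theorem it is the least positive solution.

(x, y) = (1665, 112)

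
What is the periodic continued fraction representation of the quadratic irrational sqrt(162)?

Write x_i = (sqrt(162) + m_i)/d_i with (m_0, d_0) = (0, 1). a_0 = floor(sqrt(162)) = 12, since 12^2 = 144 <= 162 < 169 = 13^2.
Iterate m_{i+1} = d_i*a_i - m_i, d_{i+1} = (162 - m_{i+1}^2)/d_i, a_{i+1} = floor((a_0 + m_{i+1})/d_{i+1}):
  m_1 = 1*12 - 0 = 12, d_1 = (162 - 12^2)/1 = 18/1 = 18, a_1 = floor((12 + 12)/18) = 1.
  m_2 = 18*1 - 12 = 6, d_2 = (162 - 6^2)/18 = 126/18 = 7, a_2 = floor((12 + 6)/7) = 2.
  m_3 = 7*2 - 6 = 8, d_3 = (162 - 8^2)/7 = 98/7 = 14, a_3 = floor((12 + 8)/14) = 1.
  m_4 = 14*1 - 8 = 6, d_4 = (162 - 6^2)/14 = 126/14 = 9, a_4 = floor((12 + 6)/9) = 2.
  m_5 = 9*2 - 6 = 12, d_5 = (162 - 12^2)/9 = 18/9 = 2, a_5 = floor((12 + 12)/2) = 12.
  m_6 = 2*12 - 12 = 12, d_6 = (162 - 12^2)/2 = 18/2 = 9, a_6 = floor((12 + 12)/9) = 2.
  m_7 = 9*2 - 12 = 6, d_7 = (162 - 6^2)/9 = 126/9 = 14, a_7 = floor((12 + 6)/14) = 1.
  m_8 = 14*1 - 6 = 8, d_8 = (162 - 8^2)/14 = 98/14 = 7, a_8 = floor((12 + 8)/7) = 2.
  m_9 = 7*2 - 8 = 6, d_9 = (162 - 6^2)/7 = 126/7 = 18, a_9 = floor((12 + 6)/18) = 1.
  m_10 = 18*1 - 6 = 12, d_10 = (162 - 12^2)/18 = 18/18 = 1, a_10 = floor((12 + 12)/1) = 24.
  m_11 = 1*24 - 12 = 12, d_11 = (162 - 12^2)/1 = 18/1 = 18: (m_11, d_11) = (m_1, d_1) = (12, 18), so from here the quotients repeat a_1, ..., a_10; the period length is 10.
Hence the expansion of sqrt(162) is a_0 = 12 followed by the repeating block 1, 2, 1, 2, 12, 2, 1, 2, 1, 24 (period 10).

[12; (1, 2, 1, 2, 12, 2, 1, 2, 1, 24)]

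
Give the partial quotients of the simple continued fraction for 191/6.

Run the Euclidean algorithm on 191 and 6; the successive quotients are the partial quotients a_0, a_1, ... (each step inverts the fractional part left over by the previous one):
  191 = 31*6 + 5, so a_0 = 31.
  6 = 1*5 + 1, so a_1 = 1.
  5 = 5*1 + 0, so a_2 = 5.
The remainder reaches 0 after 3 divisions, so the expansion has 3 partial quotients, read off in order.

[31; 1, 5]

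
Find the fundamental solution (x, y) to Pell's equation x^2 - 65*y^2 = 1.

(x, y) = (129, 16)

First expand sqrt(65) as a continued fraction. With x_i = (sqrt(65) + m_i)/d_i and (m_0, d_0) = (0, 1): a_0 = floor(sqrt(65)) = 8, since 8^2 = 64 <= 65 < 81 = 9^2.
Iterate m_{i+1} = d_i*a_i - m_i, d_{i+1} = (65 - m_{i+1}^2)/d_i, a_{i+1} = floor((a_0 + m_{i+1})/d_{i+1}):
  m_1 = 1*8 - 0 = 8, d_1 = (65 - 8^2)/1 = 1/1 = 1, a_1 = floor((8 + 8)/1) = 16.
  m_2 = 1*16 - 8 = 8, d_2 = (65 - 8^2)/1 = 1/1 = 1: (m_2, d_2) = (m_1, d_1) = (8, 1), so from here the quotient a_1 repeats; the period length is 1.
So sqrt(65) = [8; (16)] with period length k = 1.
k is odd, so (p_{k-1}, q_{k-1}) only solves x^2 - 65y^2 = -1 and the fundamental solution of x^2 - 65y^2 = 1 is (p_{2k-1}, q_{2k-1}) = (p_1, q_1); compute convergents through index 1, running through the period twice.
Convergents (p_i = a_i*p_{i-1} + p_{i-2}, q_i = a_i*q_{i-1} + q_{i-2} with p_{-2}=0, p_{-1}=1, q_{-2}=1, q_{-1}=0):
  i=0: a_0=8, p_0 = 8*1 + 0 = 8, q_0 = 8*0 + 1 = 1.
  i=1: a_1=16, p_1 = 16*8 + 1 = 129, q_1 = 16*1 + 0 = 16.
Indeed p_0^2 - 65*q_0^2 = 64 - 65 = -1, not +1.
Check: 129^2 - 65*16^2 = 16641 - 16640 = 1, so (x, y) = (129, 16) solves the equation, and by the theorem it is the least positive solution.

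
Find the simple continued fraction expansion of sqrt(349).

[18; (1, 2, 7, 7, 2, 1, 36)]

Write x_i = (sqrt(349) + m_i)/d_i with (m_0, d_0) = (0, 1). a_0 = floor(sqrt(349)) = 18, since 18^2 = 324 <= 349 < 361 = 19^2.
Iterate m_{i+1} = d_i*a_i - m_i, d_{i+1} = (349 - m_{i+1}^2)/d_i, a_{i+1} = floor((a_0 + m_{i+1})/d_{i+1}):
  m_1 = 1*18 - 0 = 18, d_1 = (349 - 18^2)/1 = 25/1 = 25, a_1 = floor((18 + 18)/25) = 1.
  m_2 = 25*1 - 18 = 7, d_2 = (349 - 7^2)/25 = 300/25 = 12, a_2 = floor((18 + 7)/12) = 2.
  m_3 = 12*2 - 7 = 17, d_3 = (349 - 17^2)/12 = 60/12 = 5, a_3 = floor((18 + 17)/5) = 7.
  m_4 = 5*7 - 17 = 18, d_4 = (349 - 18^2)/5 = 25/5 = 5, a_4 = floor((18 + 18)/5) = 7.
  m_5 = 5*7 - 18 = 17, d_5 = (349 - 17^2)/5 = 60/5 = 12, a_5 = floor((18 + 17)/12) = 2.
  m_6 = 12*2 - 17 = 7, d_6 = (349 - 7^2)/12 = 300/12 = 25, a_6 = floor((18 + 7)/25) = 1.
  m_7 = 25*1 - 7 = 18, d_7 = (349 - 18^2)/25 = 25/25 = 1, a_7 = floor((18 + 18)/1) = 36.
  m_8 = 1*36 - 18 = 18, d_8 = (349 - 18^2)/1 = 25/1 = 25: (m_8, d_8) = (m_1, d_1) = (18, 25), so from here the quotients repeat a_1, ..., a_7; the period length is 7.
Hence the expansion of sqrt(349) is a_0 = 18 followed by the repeating block 1, 2, 7, 7, 2, 1, 36 (period 7).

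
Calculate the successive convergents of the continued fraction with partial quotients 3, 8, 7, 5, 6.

Using the convergent recurrence p_i = a_i*p_{i-1} + p_{i-2}, q_i = a_i*q_{i-1} + q_{i-2} with p_{-2}=0, p_{-1}=1, q_{-2}=1, q_{-1}=0:
  i=0: a_0=3, p_0 = 3*1 + 0 = 3, q_0 = 3*0 + 1 = 1.
  i=1: a_1=8, p_1 = 8*3 + 1 = 25, q_1 = 8*1 + 0 = 8.
  i=2: a_2=7, p_2 = 7*25 + 3 = 178, q_2 = 7*8 + 1 = 57.
  i=3: a_3=5, p_3 = 5*178 + 25 = 915, q_3 = 5*57 + 8 = 293.
  i=4: a_4=6, p_4 = 6*915 + 178 = 5668, q_4 = 6*293 + 57 = 1815.

3/1, 25/8, 178/57, 915/293, 5668/1815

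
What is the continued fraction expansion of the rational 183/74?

Run the Euclidean algorithm on 183 and 74; the successive quotients are the partial quotients a_0, a_1, ... (each step inverts the fractional part left over by the previous one):
  183 = 2*74 + 35, so a_0 = 2.
  74 = 2*35 + 4, so a_1 = 2.
  35 = 8*4 + 3, so a_2 = 8.
  4 = 1*3 + 1, so a_3 = 1.
  3 = 3*1 + 0, so a_4 = 3.
The remainder reaches 0 after 5 divisions, so the expansion has 5 partial quotients, read off in order.

[2; 2, 8, 1, 3]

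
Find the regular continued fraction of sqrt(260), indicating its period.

Write x_i = (sqrt(260) + m_i)/d_i with (m_0, d_0) = (0, 1). a_0 = floor(sqrt(260)) = 16, since 16^2 = 256 <= 260 < 289 = 17^2.
Iterate m_{i+1} = d_i*a_i - m_i, d_{i+1} = (260 - m_{i+1}^2)/d_i, a_{i+1} = floor((a_0 + m_{i+1})/d_{i+1}):
  m_1 = 1*16 - 0 = 16, d_1 = (260 - 16^2)/1 = 4/1 = 4, a_1 = floor((16 + 16)/4) = 8.
  m_2 = 4*8 - 16 = 16, d_2 = (260 - 16^2)/4 = 4/4 = 1, a_2 = floor((16 + 16)/1) = 32.
  m_3 = 1*32 - 16 = 16, d_3 = (260 - 16^2)/1 = 4/1 = 4: (m_3, d_3) = (m_1, d_1) = (16, 4), so from here the quotients repeat a_1, a_2; the period length is 2.
Hence the expansion of sqrt(260) is a_0 = 16 followed by the repeating block 8, 32 (period 2).

[16; (8, 32)]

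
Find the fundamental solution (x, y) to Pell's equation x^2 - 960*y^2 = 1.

(x, y) = (31, 1)

First expand sqrt(960) as a continued fraction. With x_i = (sqrt(960) + m_i)/d_i and (m_0, d_0) = (0, 1): a_0 = floor(sqrt(960)) = 30, since 30^2 = 900 <= 960 < 961 = 31^2.
Iterate m_{i+1} = d_i*a_i - m_i, d_{i+1} = (960 - m_{i+1}^2)/d_i, a_{i+1} = floor((a_0 + m_{i+1})/d_{i+1}):
  m_1 = 1*30 - 0 = 30, d_1 = (960 - 30^2)/1 = 60/1 = 60, a_1 = floor((30 + 30)/60) = 1.
  m_2 = 60*1 - 30 = 30, d_2 = (960 - 30^2)/60 = 60/60 = 1, a_2 = floor((30 + 30)/1) = 60.
  m_3 = 1*60 - 30 = 30, d_3 = (960 - 30^2)/1 = 60/1 = 60: (m_3, d_3) = (m_1, d_1) = (30, 60), so from here the quotients repeat a_1, a_2; the period length is 2.
So sqrt(960) = [30; (1, 60)] with period length k = 2.
k is even, so the fundamental solution of x^2 - 960y^2 = 1 is (p_{k-1}, q_{k-1}) = (p_1, q_1); compute convergents through index 1.
Convergents (p_i = a_i*p_{i-1} + p_{i-2}, q_i = a_i*q_{i-1} + q_{i-2} with p_{-2}=0, p_{-1}=1, q_{-2}=1, q_{-1}=0):
  i=0: a_0=30, p_0 = 30*1 + 0 = 30, q_0 = 30*0 + 1 = 1.
  i=1: a_1=1, p_1 = 1*30 + 1 = 31, q_1 = 1*1 + 0 = 1.
Check: 31^2 - 960*1^2 = 961 - 960 = 1, so (x, y) = (31, 1) solves the equation, and by the theorem it is the least positive solution.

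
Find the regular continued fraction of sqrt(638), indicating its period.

Write x_i = (sqrt(638) + m_i)/d_i with (m_0, d_0) = (0, 1). a_0 = floor(sqrt(638)) = 25, since 25^2 = 625 <= 638 < 676 = 26^2.
Iterate m_{i+1} = d_i*a_i - m_i, d_{i+1} = (638 - m_{i+1}^2)/d_i, a_{i+1} = floor((a_0 + m_{i+1})/d_{i+1}):
  m_1 = 1*25 - 0 = 25, d_1 = (638 - 25^2)/1 = 13/1 = 13, a_1 = floor((25 + 25)/13) = 3.
  m_2 = 13*3 - 25 = 14, d_2 = (638 - 14^2)/13 = 442/13 = 34, a_2 = floor((25 + 14)/34) = 1.
  m_3 = 34*1 - 14 = 20, d_3 = (638 - 20^2)/34 = 238/34 = 7, a_3 = floor((25 + 20)/7) = 6.
  m_4 = 7*6 - 20 = 22, d_4 = (638 - 22^2)/7 = 154/7 = 22, a_4 = floor((25 + 22)/22) = 2.
  m_5 = 22*2 - 22 = 22, d_5 = (638 - 22^2)/22 = 154/22 = 7, a_5 = floor((25 + 22)/7) = 6.
  m_6 = 7*6 - 22 = 20, d_6 = (638 - 20^2)/7 = 238/7 = 34, a_6 = floor((25 + 20)/34) = 1.
  m_7 = 34*1 - 20 = 14, d_7 = (638 - 14^2)/34 = 442/34 = 13, a_7 = floor((25 + 14)/13) = 3.
  m_8 = 13*3 - 14 = 25, d_8 = (638 - 25^2)/13 = 13/13 = 1, a_8 = floor((25 + 25)/1) = 50.
  m_9 = 1*50 - 25 = 25, d_9 = (638 - 25^2)/1 = 13/1 = 13: (m_9, d_9) = (m_1, d_1) = (25, 13), so from here the quotients repeat a_1, ..., a_8; the period length is 8.
Hence the expansion of sqrt(638) is a_0 = 25 followed by the repeating block 3, 1, 6, 2, 6, 1, 3, 50 (period 8).

[25; (3, 1, 6, 2, 6, 1, 3, 50)]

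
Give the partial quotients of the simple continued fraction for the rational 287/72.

[3; 1, 71]

Run the Euclidean algorithm on 287 and 72; the successive quotients are the partial quotients a_0, a_1, ... (each step inverts the fractional part left over by the previous one):
  287 = 3*72 + 71, so a_0 = 3.
  72 = 1*71 + 1, so a_1 = 1.
  71 = 71*1 + 0, so a_2 = 71.
The remainder reaches 0 after 3 divisions, so the expansion has 3 partial quotients, read off in order.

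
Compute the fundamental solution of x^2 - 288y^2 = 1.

First expand sqrt(288) as a continued fraction. With x_i = (sqrt(288) + m_i)/d_i and (m_0, d_0) = (0, 1): a_0 = floor(sqrt(288)) = 16, since 16^2 = 256 <= 288 < 289 = 17^2.
Iterate m_{i+1} = d_i*a_i - m_i, d_{i+1} = (288 - m_{i+1}^2)/d_i, a_{i+1} = floor((a_0 + m_{i+1})/d_{i+1}):
  m_1 = 1*16 - 0 = 16, d_1 = (288 - 16^2)/1 = 32/1 = 32, a_1 = floor((16 + 16)/32) = 1.
  m_2 = 32*1 - 16 = 16, d_2 = (288 - 16^2)/32 = 32/32 = 1, a_2 = floor((16 + 16)/1) = 32.
  m_3 = 1*32 - 16 = 16, d_3 = (288 - 16^2)/1 = 32/1 = 32: (m_3, d_3) = (m_1, d_1) = (16, 32), so from here the quotients repeat a_1, a_2; the period length is 2.
So sqrt(288) = [16; (1, 32)] with period length k = 2.
k is even, so the fundamental solution of x^2 - 288y^2 = 1 is (p_{k-1}, q_{k-1}) = (p_1, q_1); compute convergents through index 1.
Convergents (p_i = a_i*p_{i-1} + p_{i-2}, q_i = a_i*q_{i-1} + q_{i-2} with p_{-2}=0, p_{-1}=1, q_{-2}=1, q_{-1}=0):
  i=0: a_0=16, p_0 = 16*1 + 0 = 16, q_0 = 16*0 + 1 = 1.
  i=1: a_1=1, p_1 = 1*16 + 1 = 17, q_1 = 1*1 + 0 = 1.
Check: 17^2 - 288*1^2 = 289 - 288 = 1, so (x, y) = (17, 1) solves the equation, and by the theorem it is the least positive solution.

(x, y) = (17, 1)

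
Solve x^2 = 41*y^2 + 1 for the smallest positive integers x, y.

(x, y) = (2049, 320)

First expand sqrt(41) as a continued fraction. With x_i = (sqrt(41) + m_i)/d_i and (m_0, d_0) = (0, 1): a_0 = floor(sqrt(41)) = 6, since 6^2 = 36 <= 41 < 49 = 7^2.
Iterate m_{i+1} = d_i*a_i - m_i, d_{i+1} = (41 - m_{i+1}^2)/d_i, a_{i+1} = floor((a_0 + m_{i+1})/d_{i+1}):
  m_1 = 1*6 - 0 = 6, d_1 = (41 - 6^2)/1 = 5/1 = 5, a_1 = floor((6 + 6)/5) = 2.
  m_2 = 5*2 - 6 = 4, d_2 = (41 - 4^2)/5 = 25/5 = 5, a_2 = floor((6 + 4)/5) = 2.
  m_3 = 5*2 - 4 = 6, d_3 = (41 - 6^2)/5 = 5/5 = 1, a_3 = floor((6 + 6)/1) = 12.
  m_4 = 1*12 - 6 = 6, d_4 = (41 - 6^2)/1 = 5/1 = 5: (m_4, d_4) = (m_1, d_1) = (6, 5), so from here the quotients repeat a_1, ..., a_3; the period length is 3.
So sqrt(41) = [6; (2, 2, 12)] with period length k = 3.
k is odd, so (p_{k-1}, q_{k-1}) only solves x^2 - 41y^2 = -1 and the fundamental solution of x^2 - 41y^2 = 1 is (p_{2k-1}, q_{2k-1}) = (p_5, q_5); compute convergents through index 5, running through the period twice.
Convergents (p_i = a_i*p_{i-1} + p_{i-2}, q_i = a_i*q_{i-1} + q_{i-2} with p_{-2}=0, p_{-1}=1, q_{-2}=1, q_{-1}=0):
  i=0: a_0=6, p_0 = 6*1 + 0 = 6, q_0 = 6*0 + 1 = 1.
  i=1: a_1=2, p_1 = 2*6 + 1 = 13, q_1 = 2*1 + 0 = 2.
  i=2: a_2=2, p_2 = 2*13 + 6 = 32, q_2 = 2*2 + 1 = 5.
  i=3: a_3=12, p_3 = 12*32 + 13 = 397, q_3 = 12*5 + 2 = 62.
  i=4: a_4=2, p_4 = 2*397 + 32 = 826, q_4 = 2*62 + 5 = 129.
  i=5: a_5=2, p_5 = 2*826 + 397 = 2049, q_5 = 2*129 + 62 = 320.
Indeed p_2^2 - 41*q_2^2 = 1024 - 1025 = -1, not +1.
Check: 2049^2 - 41*320^2 = 4198401 - 4198400 = 1, so (x, y) = (2049, 320) solves the equation, and by the theorem it is the least positive solution.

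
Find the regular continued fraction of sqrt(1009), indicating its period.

[31; (1, 3, 3, 1, 62)]

Write x_i = (sqrt(1009) + m_i)/d_i with (m_0, d_0) = (0, 1). a_0 = floor(sqrt(1009)) = 31, since 31^2 = 961 <= 1009 < 1024 = 32^2.
Iterate m_{i+1} = d_i*a_i - m_i, d_{i+1} = (1009 - m_{i+1}^2)/d_i, a_{i+1} = floor((a_0 + m_{i+1})/d_{i+1}):
  m_1 = 1*31 - 0 = 31, d_1 = (1009 - 31^2)/1 = 48/1 = 48, a_1 = floor((31 + 31)/48) = 1.
  m_2 = 48*1 - 31 = 17, d_2 = (1009 - 17^2)/48 = 720/48 = 15, a_2 = floor((31 + 17)/15) = 3.
  m_3 = 15*3 - 17 = 28, d_3 = (1009 - 28^2)/15 = 225/15 = 15, a_3 = floor((31 + 28)/15) = 3.
  m_4 = 15*3 - 28 = 17, d_4 = (1009 - 17^2)/15 = 720/15 = 48, a_4 = floor((31 + 17)/48) = 1.
  m_5 = 48*1 - 17 = 31, d_5 = (1009 - 31^2)/48 = 48/48 = 1, a_5 = floor((31 + 31)/1) = 62.
  m_6 = 1*62 - 31 = 31, d_6 = (1009 - 31^2)/1 = 48/1 = 48: (m_6, d_6) = (m_1, d_1) = (31, 48), so from here the quotients repeat a_1, ..., a_5; the period length is 5.
Hence the expansion of sqrt(1009) is a_0 = 31 followed by the repeating block 1, 3, 3, 1, 62 (period 5).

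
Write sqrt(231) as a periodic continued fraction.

Write x_i = (sqrt(231) + m_i)/d_i with (m_0, d_0) = (0, 1). a_0 = floor(sqrt(231)) = 15, since 15^2 = 225 <= 231 < 256 = 16^2.
Iterate m_{i+1} = d_i*a_i - m_i, d_{i+1} = (231 - m_{i+1}^2)/d_i, a_{i+1} = floor((a_0 + m_{i+1})/d_{i+1}):
  m_1 = 1*15 - 0 = 15, d_1 = (231 - 15^2)/1 = 6/1 = 6, a_1 = floor((15 + 15)/6) = 5.
  m_2 = 6*5 - 15 = 15, d_2 = (231 - 15^2)/6 = 6/6 = 1, a_2 = floor((15 + 15)/1) = 30.
  m_3 = 1*30 - 15 = 15, d_3 = (231 - 15^2)/1 = 6/1 = 6: (m_3, d_3) = (m_1, d_1) = (15, 6), so from here the quotients repeat a_1, a_2; the period length is 2.
Hence the expansion of sqrt(231) is a_0 = 15 followed by the repeating block 5, 30 (period 2).

[15; (5, 30)]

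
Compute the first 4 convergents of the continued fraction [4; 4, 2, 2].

Using the convergent recurrence p_i = a_i*p_{i-1} + p_{i-2}, q_i = a_i*q_{i-1} + q_{i-2} with p_{-2}=0, p_{-1}=1, q_{-2}=1, q_{-1}=0:
  i=0: a_0=4, p_0 = 4*1 + 0 = 4, q_0 = 4*0 + 1 = 1.
  i=1: a_1=4, p_1 = 4*4 + 1 = 17, q_1 = 4*1 + 0 = 4.
  i=2: a_2=2, p_2 = 2*17 + 4 = 38, q_2 = 2*4 + 1 = 9.
  i=3: a_3=2, p_3 = 2*38 + 17 = 93, q_3 = 2*9 + 4 = 22.

4/1, 17/4, 38/9, 93/22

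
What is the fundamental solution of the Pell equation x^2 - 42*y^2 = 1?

(x, y) = (13, 2)

First expand sqrt(42) as a continued fraction. With x_i = (sqrt(42) + m_i)/d_i and (m_0, d_0) = (0, 1): a_0 = floor(sqrt(42)) = 6, since 6^2 = 36 <= 42 < 49 = 7^2.
Iterate m_{i+1} = d_i*a_i - m_i, d_{i+1} = (42 - m_{i+1}^2)/d_i, a_{i+1} = floor((a_0 + m_{i+1})/d_{i+1}):
  m_1 = 1*6 - 0 = 6, d_1 = (42 - 6^2)/1 = 6/1 = 6, a_1 = floor((6 + 6)/6) = 2.
  m_2 = 6*2 - 6 = 6, d_2 = (42 - 6^2)/6 = 6/6 = 1, a_2 = floor((6 + 6)/1) = 12.
  m_3 = 1*12 - 6 = 6, d_3 = (42 - 6^2)/1 = 6/1 = 6: (m_3, d_3) = (m_1, d_1) = (6, 6), so from here the quotients repeat a_1, a_2; the period length is 2.
So sqrt(42) = [6; (2, 12)] with period length k = 2.
k is even, so the fundamental solution of x^2 - 42y^2 = 1 is (p_{k-1}, q_{k-1}) = (p_1, q_1); compute convergents through index 1.
Convergents (p_i = a_i*p_{i-1} + p_{i-2}, q_i = a_i*q_{i-1} + q_{i-2} with p_{-2}=0, p_{-1}=1, q_{-2}=1, q_{-1}=0):
  i=0: a_0=6, p_0 = 6*1 + 0 = 6, q_0 = 6*0 + 1 = 1.
  i=1: a_1=2, p_1 = 2*6 + 1 = 13, q_1 = 2*1 + 0 = 2.
Check: 13^2 - 42*2^2 = 169 - 168 = 1, so (x, y) = (13, 2) solves the equation, and by the theorem it is the least positive solution.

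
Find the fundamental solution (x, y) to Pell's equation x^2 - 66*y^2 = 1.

First expand sqrt(66) as a continued fraction. With x_i = (sqrt(66) + m_i)/d_i and (m_0, d_0) = (0, 1): a_0 = floor(sqrt(66)) = 8, since 8^2 = 64 <= 66 < 81 = 9^2.
Iterate m_{i+1} = d_i*a_i - m_i, d_{i+1} = (66 - m_{i+1}^2)/d_i, a_{i+1} = floor((a_0 + m_{i+1})/d_{i+1}):
  m_1 = 1*8 - 0 = 8, d_1 = (66 - 8^2)/1 = 2/1 = 2, a_1 = floor((8 + 8)/2) = 8.
  m_2 = 2*8 - 8 = 8, d_2 = (66 - 8^2)/2 = 2/2 = 1, a_2 = floor((8 + 8)/1) = 16.
  m_3 = 1*16 - 8 = 8, d_3 = (66 - 8^2)/1 = 2/1 = 2: (m_3, d_3) = (m_1, d_1) = (8, 2), so from here the quotients repeat a_1, a_2; the period length is 2.
So sqrt(66) = [8; (8, 16)] with period length k = 2.
k is even, so the fundamental solution of x^2 - 66y^2 = 1 is (p_{k-1}, q_{k-1}) = (p_1, q_1); compute convergents through index 1.
Convergents (p_i = a_i*p_{i-1} + p_{i-2}, q_i = a_i*q_{i-1} + q_{i-2} with p_{-2}=0, p_{-1}=1, q_{-2}=1, q_{-1}=0):
  i=0: a_0=8, p_0 = 8*1 + 0 = 8, q_0 = 8*0 + 1 = 1.
  i=1: a_1=8, p_1 = 8*8 + 1 = 65, q_1 = 8*1 + 0 = 8.
Check: 65^2 - 66*8^2 = 4225 - 4224 = 1, so (x, y) = (65, 8) solves the equation, and by the theorem it is the least positive solution.

(x, y) = (65, 8)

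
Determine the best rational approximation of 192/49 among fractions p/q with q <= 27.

98/25

Expand x = 192/49 as a continued fraction with the Euclidean algorithm:
  192 = 3*49 + 45, so a_0 = 3.
  49 = 1*45 + 4, so a_1 = 1.
  45 = 11*4 + 1, so a_2 = 11.
  4 = 4*1 + 0, so a_3 = 4.
so x = [3; 1, 11, 4].
Convergents (p_i = a_i*p_{i-1} + p_{i-2}, q_i = a_i*q_{i-1} + q_{i-2} with p_{-2}=0, p_{-1}=1, q_{-2}=1, q_{-1}=0), until the denominator exceeds 27:
  i=0: a_0=3, p_0 = 3*1 + 0 = 3, q_0 = 3*0 + 1 = 1.
  i=1: a_1=1, p_1 = 1*3 + 1 = 4, q_1 = 1*1 + 0 = 1.
  i=2: a_2=11, p_2 = 11*4 + 3 = 47, q_2 = 11*1 + 1 = 12.
  i=3: a_3=4, p_3 = 4*47 + 4 = 192, q_3 = 4*12 + 1 = 49.
q_3 = 49 > 27, so the last convergent with denominator <= 27 is p_2/q_2 = 47/12.
The closest fraction with denominator <= 27 is either p_2/q_2 or the intermediate fraction (k*p_2 + p_1)/(k*q_2 + q_1) with the largest k >= 1 whose denominator stays <= 27; these approach x as k grows, and every other convergent or intermediate fraction in range is farther away.
Largest k: floor((27 - q_1)/q_2) = floor((27 - 1)/12) = 2.
That gives (2*47 + 4)/(2*12 + 1) = 98/25.
Compare the errors: |x - 47/12| = |192*12 - 47*49|/(49*12) = 1/588, and |x - 98/25| = |192*25 - 98*49|/(49*25) = 2/1225.
Cross-multiplying, 2*588 = 1176 < 1225 = 1*1225, so 2/1225 is smaller: the intermediate fraction 98/25 is closer to x than 47/12.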